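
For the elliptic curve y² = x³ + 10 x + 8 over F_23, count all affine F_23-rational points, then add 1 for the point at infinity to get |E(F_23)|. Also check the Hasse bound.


Affine points = {(0, 10), (0, 13), (2, 6), (2, 17), (6, 10), (6, 13), (8, 5), (8, 18), (10, 2), (10, 21), (11, 0), (12, 4), (12, 19), (13, 9), (13, 14), (16, 3), (16, 20), (17, 10), (17, 13), (21, 7), (21, 16)}; affine count = 21; |E(F_23)| = 22.

Discriminant check: Δ ∝ 4a³ + 27b² = 4·10³ + 27·8² = 4·1000 + 27·64 ≡ 1 (mod 23). Nonzero ⇒ E is nonsingular.
For each x ∈ F_23, compute rhs = x³ + 10·x + 8 mod 23, then count y ∈ F_23 with y² ≡ rhs.
  x = 0: rhs = 8, matching y values: 10, 13 (2 points).
  x = 1: rhs = 19, matching y values: none (0 points).
  x = 2: rhs = 13, matching y values: 6, 17 (2 points).
  x = 3: rhs = 19, matching y values: none (0 points).
  x = 4: rhs = 20, matching y values: none (0 points).
  x = 5: rhs = 22, matching y values: none (0 points).
  x = 6: rhs = 8, matching y values: 10, 13 (2 points).
  x = 7: rhs = 7, matching y values: none (0 points).
  x = 8: rhs = 2, matching y values: 5, 18 (2 points).
  x = 9: rhs = 22, matching y values: none (0 points).
  x = 10: rhs = 4, matching y values: 2, 21 (2 points).
  x = 11: rhs = 0, matching y values: 0 (1 points).
  x = 12: rhs = 16, matching y values: 4, 19 (2 points).
  x = 13: rhs = 12, matching y values: 9, 14 (2 points).
  x = 14: rhs = 17, matching y values: none (0 points).
  x = 15: rhs = 14, matching y values: none (0 points).
  x = 16: rhs = 9, matching y values: 3, 20 (2 points).
  x = 17: rhs = 8, matching y values: 10, 13 (2 points).
  x = 18: rhs = 17, matching y values: none (0 points).
  x = 19: rhs = 19, matching y values: none (0 points).
  x = 20: rhs = 20, matching y values: none (0 points).
  x = 21: rhs = 3, matching y values: 7, 16 (2 points).
  x = 22: rhs = 20, matching y values: none (0 points).
Total affine count: 21.
Full point count |E(F_23)| = 21 + 1 = 22.
Hasse bound: |22 − (23+1)| = |-2| = 2 ≤ 2√23 ≈ 9.5917 ✓.


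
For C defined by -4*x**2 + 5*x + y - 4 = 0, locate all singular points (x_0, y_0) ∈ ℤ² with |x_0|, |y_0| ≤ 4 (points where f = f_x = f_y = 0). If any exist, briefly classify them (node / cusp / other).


No singular points in the scanned grid; C is smooth there.

Compute partial derivatives:
  f_x = 5 - 8*x.
  f_y = 1.
f_y = 1 is a nonzero constant, so f_y never vanishes: no point (x, y) can satisfy f = f_x = f_y = 0. In particular no (x, y) ∈ {−4, ..., 4}² is singular; the curve is smooth.


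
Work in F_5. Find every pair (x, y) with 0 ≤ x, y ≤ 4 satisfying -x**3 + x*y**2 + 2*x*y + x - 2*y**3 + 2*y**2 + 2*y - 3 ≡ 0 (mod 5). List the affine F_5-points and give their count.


Affine F_5-points: {(4, 2), (4, 4)}; count = 2.

For each of the 25 pairs (x, y) ∈ F_5², evaluate f(x, y) mod 5. Record the zeros.
  x = 0: [0↦2, 1↦4, 2↦3, 3↦2, 4↦4]  zeros at y ∈ ∅
  x = 1: [0↦2, 1↦2, 2↦1, 3↦2, 4↦3]  zeros at y ∈ ∅
  x = 2: [0↦1, 1↦4, 2↦3, 3↦1, 4↦1]  zeros at y ∈ ∅
  x = 3: [0↦3, 1↦4, 2↦3, 3↦3, 4↦2]  zeros at y ∈ ∅
  x = 4: [0↦2, 1↦1, 2↦0, 3↦2, 4↦0]  zeros at y ∈ {2, 4}
Collecting zeros: affine points = {(4, 2), (4, 4)}.
Total count |C(F_5)_aff| = 2.


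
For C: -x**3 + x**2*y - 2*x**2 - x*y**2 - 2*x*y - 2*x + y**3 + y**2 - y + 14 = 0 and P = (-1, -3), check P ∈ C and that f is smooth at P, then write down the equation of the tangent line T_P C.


Tangent line at P: 2*x + 17*y + 53 = 0.

Step 1: f(-1, -3) = 0, so P lies on C.
Step 2: partial derivatives
  f_x(x, y) = -3*x**2 + 2*x*y - 4*x - y**2 - 2*y - 2, f_y(x, y) = x**2 - 2*x*y - 2*x + 3*y**2 + 2*y - 1.
  f_x(P) = 2, f_y(P) = 17 (gradient nonzero, so P is smooth).
Step 3: tangent line at P: 2·(x − -1) + 17·(y − -3) = 0.
Expanding: 2*x + 17*y + 53 = 0.


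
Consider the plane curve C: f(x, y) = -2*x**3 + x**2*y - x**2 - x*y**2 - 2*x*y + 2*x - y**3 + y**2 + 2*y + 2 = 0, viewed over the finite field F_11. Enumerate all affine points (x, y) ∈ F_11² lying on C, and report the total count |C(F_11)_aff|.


Affine F_11-points: {(0, 5), (1, 6), (2, 2), (2, 3), (2, 5), (3, 0), (5, 2), (5, 3), (6, 8), (6, 10), (9, 1), (10, 2), (10, 4), (10, 7)}; count = 14.

For each of the 121 pairs (x, y) ∈ F_11², evaluate f(x, y) mod 11. Record the zeros.
  x = 0: [0↦2, 1↦4, 2↦2, 3↦1, 4↦6, 5↦0, 6↦10, 7↦8, 8↦10, 9↦10, 10↦2]  zeros at y ∈ {5}
  x = 1: [0↦1, 1↦1, 2↦6, 3↦10, 4↦7, 5↦2, 6↦0, 7↦6, 8↦3, 9↦7, 10↦1]  zeros at y ∈ {6}
  x = 2: [0↦8, 1↦8, 2↦0, 3↦0, 4↦2, 5↦0, 6↦10, 7↦4, 8↦9, 9↦8, 10↦6]  zeros at y ∈ {2, 3, 5}
  x = 3: [0↦0, 1↦2, 2↦5, 3↦3, 4↦1, 5↦4, 6↦6, 7↦1, 8↦5, 9↦1, 10↦5]  zeros at y ∈ {0}
  x = 4: [0↦9, 1↦4, 2↦9, 3↦7, 4↦3, 5↦2, 6↦9, 7↦7, 8↦1, 9↦7, 10↦8]  zeros at y ∈ ∅
  x = 5: [0↦1, 1↦2, 2↦0, 3↦0, 4↦7, 5↦4, 6↦7, 7↦10, 8↦7, 9↦3, 10↦3]  zeros at y ∈ {2, 3}
  x = 6: [0↦8, 1↦6, 2↦10, 3↦3, 4↦1, 5↦9, 6↦10, 7↦9, 8↦0, 9↦10, 10↦0]  zeros at y ∈ {8, 10}
  x = 7: [0↦7, 1↦4, 2↦5, 3↦4, 4↦6, 5↦5, 6↦6, 7↦3, 8↦1, 9↦5, 10↦9]  zeros at y ∈ ∅
  x = 8: [0↦8, 1↦6, 2↦6, 3↦2, 4↦10, 5↦2, 6↦5, 7↦2, 8↦9, 9↦9, 10↦7]  zeros at y ∈ ∅
  x = 9: [0↦10, 1↦0, 2↦1, 3↦7, 4↦1, 5↦10, 6↦6, 7↦5, 8↦1, 9↦10, 10↦4]  zeros at y ∈ {1}
  x = 10: [0↦1, 1↦7, 2↦0, 3↦7, 4↦0, 5↦6, 6↦8, 7↦0, 8↦9, 9↦7, 10↦10]  zeros at y ∈ {2, 4, 7}
Collecting zeros: affine points = {(0, 5), (1, 6), (2, 2), (2, 3), (2, 5), (3, 0), (5, 2), (5, 3), (6, 8), (6, 10), (9, 1), (10, 2), (10, 4), (10, 7)}.
Total count |C(F_11)_aff| = 14.


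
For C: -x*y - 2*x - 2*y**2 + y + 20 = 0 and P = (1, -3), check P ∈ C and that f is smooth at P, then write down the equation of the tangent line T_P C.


Tangent line at P: x + 12*y + 35 = 0.

Step 1: f(1, -3) = 0, so P lies on C.
Step 2: partial derivatives
  f_x(x, y) = -y - 2, f_y(x, y) = -x - 4*y + 1.
  f_x(P) = 1, f_y(P) = 12 (gradient nonzero, so P is smooth).
Step 3: tangent line at P: 1·(x − 1) + 12·(y − -3) = 0.
Expanding: x + 12*y + 35 = 0.


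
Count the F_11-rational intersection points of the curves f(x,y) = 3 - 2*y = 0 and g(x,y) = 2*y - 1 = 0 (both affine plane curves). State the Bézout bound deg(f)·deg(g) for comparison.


Common zeros: ∅; count = 0; Bézout bound = 1.

deg(f) = 1, deg(g) = 1, so Bézout bound = 1.
Scan x ∈ F_11. For each x, list the y ∈ F_11 with f(x, y) ≡ 0 and those with g(x, y) ≡ 0 (mod 11); the common zeros in that column are the intersection.
  x = 0: f ≡ 0 at y ∈ {7}; g ≡ 0 at y ∈ {6}; common: ∅.
  x = 1: f ≡ 0 at y ∈ {7}; g ≡ 0 at y ∈ {6}; common: ∅.
  x = 2: f ≡ 0 at y ∈ {7}; g ≡ 0 at y ∈ {6}; common: ∅.
  x = 3: f ≡ 0 at y ∈ {7}; g ≡ 0 at y ∈ {6}; common: ∅.
  x = 4: f ≡ 0 at y ∈ {7}; g ≡ 0 at y ∈ {6}; common: ∅.
  x = 5: f ≡ 0 at y ∈ {7}; g ≡ 0 at y ∈ {6}; common: ∅.
  x = 6: f ≡ 0 at y ∈ {7}; g ≡ 0 at y ∈ {6}; common: ∅.
  x = 7: f ≡ 0 at y ∈ {7}; g ≡ 0 at y ∈ {6}; common: ∅.
  x = 8: f ≡ 0 at y ∈ {7}; g ≡ 0 at y ∈ {6}; common: ∅.
  x = 9: f ≡ 0 at y ∈ {7}; g ≡ 0 at y ∈ {6}; common: ∅.
  x = 10: f ≡ 0 at y ∈ {7}; g ≡ 0 at y ∈ {6}; common: ∅.
Collecting: common zeros = ∅, so the count is 0.
Comparison with the Bézout bound: 0 ≤ 1 = deg(f)·deg(g), as expected for curves with no common component (the affine F_11-count falls short of the bound because intersections may lie at infinity, over extension fields, or carry multiplicity).


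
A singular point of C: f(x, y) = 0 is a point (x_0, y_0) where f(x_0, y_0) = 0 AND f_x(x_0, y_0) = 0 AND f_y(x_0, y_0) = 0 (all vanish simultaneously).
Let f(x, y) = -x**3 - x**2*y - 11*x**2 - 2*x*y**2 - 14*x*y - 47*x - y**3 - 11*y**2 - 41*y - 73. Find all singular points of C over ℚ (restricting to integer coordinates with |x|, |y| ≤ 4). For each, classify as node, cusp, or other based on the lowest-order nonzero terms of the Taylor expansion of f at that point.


Singular points: {(-3, -2)}; classification: cusp.

Compute partial derivatives:
  f_x = -3*x**2 - 2*x*y - 22*x - 2*y**2 - 14*y - 47.
  f_y = -x**2 - 4*x*y - 14*x - 3*y**2 - 22*y - 41.
Scan x_0 ∈ {−4, ..., 4}. For each x_0, f_y(x_0, y) is a polynomial in y; find its integer roots y ∈ {−4, ..., 4}, then test f_x and f at those candidates.
  x = -4: f_y(-4, y) = -3*y**2 - 6*y - 1; no integer root y with |y| ≤ 4.
  x = -3: f_y(-3, y) = -3*y**2 - 10*y - 8; vanishes at y ∈ {-2}. (-3, -2): f_x = 0, f = 0 — SINGULAR.
  x = -2: f_y(-2, y) = -3*y**2 - 14*y - 17; no integer root y with |y| ≤ 4.
  x = -1: f_y(-1, y) = -3*y**2 - 18*y - 28; no integer root y with |y| ≤ 4.
  x = 0: f_y(0, y) = -3*y**2 - 22*y - 41; no integer root y with |y| ≤ 4.
  x = 1: f_y(1, y) = -3*y**2 - 26*y - 56; vanishes at y ∈ {-4}. (1, -4): f_x = -40 ≠ 0.
  x = 2: f_y(2, y) = -3*y**2 - 30*y - 73; no integer root y with |y| ≤ 4.
  x = 3: f_y(3, y) = -3*y**2 - 34*y - 92; no integer root y with |y| ≤ 4.
  x = 4: f_y(4, y) = -3*y**2 - 38*y - 113; no integer root y with |y| ≤ 4.
Only singular point on the grid: (-3, -2).
Classify: substitute x = -3 + u, y = -2 + v and expand: f = -u**3 - u**2*v - 2*u*v**2 - v**3 + v**2.
No constant or linear terms (consistent with a singular point). Quadratic part: v**2. Cubic part: -u**3 - u**2*v - 2*u*v**2 - v**3.
The quadratic part v**2 is a perfect square, so there is a single (double) tangent line v = 0, i.e. y = -2. Restricting the cubic part to that line (v = 0) leaves -u**3 ≠ 0, so f is not divisible by v and the branch is v² ≈ u**3 to lowest order — this is a cusp.
Classification: cusp.


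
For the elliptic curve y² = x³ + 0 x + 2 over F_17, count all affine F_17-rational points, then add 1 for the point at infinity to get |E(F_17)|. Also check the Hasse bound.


Affine points = {(0, 6), (0, 11), (4, 7), (4, 10), (5, 5), (5, 12), (8, 2), (8, 15), (9, 0), (10, 4), (10, 13), (12, 8), (12, 9), (14, 3), (14, 14), (16, 1), (16, 16)}; affine count = 17; |E(F_17)| = 18.

Discriminant check: Δ ∝ 4a³ + 27b² = 4·0³ + 27·2² = 4·0 + 27·4 ≡ 6 (mod 17). Nonzero ⇒ E is nonsingular.
For each x ∈ F_17, compute rhs = x³ + 0·x + 2 mod 17, then count y ∈ F_17 with y² ≡ rhs.
  x = 0: rhs = 2, matching y values: 6, 11 (2 points).
  x = 1: rhs = 3, matching y values: none (0 points).
  x = 2: rhs = 10, matching y values: none (0 points).
  x = 3: rhs = 12, matching y values: none (0 points).
  x = 4: rhs = 15, matching y values: 7, 10 (2 points).
  x = 5: rhs = 8, matching y values: 5, 12 (2 points).
  x = 6: rhs = 14, matching y values: none (0 points).
  x = 7: rhs = 5, matching y values: none (0 points).
  x = 8: rhs = 4, matching y values: 2, 15 (2 points).
  x = 9: rhs = 0, matching y values: 0 (1 points).
  x = 10: rhs = 16, matching y values: 4, 13 (2 points).
  x = 11: rhs = 7, matching y values: none (0 points).
  x = 12: rhs = 13, matching y values: 8, 9 (2 points).
  x = 13: rhs = 6, matching y values: none (0 points).
  x = 14: rhs = 9, matching y values: 3, 14 (2 points).
  x = 15: rhs = 11, matching y values: none (0 points).
  x = 16: rhs = 1, matching y values: 1, 16 (2 points).
Total affine count: 17.
Full point count |E(F_17)| = 17 + 1 = 18.
Hasse bound: |18 − (17+1)| = |0| = 0 ≤ 2√17 ≈ 8.2462 ✓.


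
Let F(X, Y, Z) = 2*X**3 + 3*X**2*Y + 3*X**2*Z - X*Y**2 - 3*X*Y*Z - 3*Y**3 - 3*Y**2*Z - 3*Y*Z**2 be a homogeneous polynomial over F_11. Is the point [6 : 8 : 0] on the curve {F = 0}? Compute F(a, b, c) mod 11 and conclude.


F(6,8,0) ≡ 3 (mod 11); P is NOT on the curve.

Evaluate F(6, 8, 0) term-by-term (mod 11).
  2*X**3 ↦ 2·216·1·1 = 432
  3*X**2*Y ↦ 3·36·8·1 = 864
  3*X**2*Z ↦ 3·36·1·0 = 0
  -X*Y**2 ↦ -1·6·64·1 = -384
  -3*X*Y*Z ↦ -3·6·8·0 = 0
  -3*Y**3 ↦ -3·1·512·1 = -1536
  -3*Y**2*Z ↦ -3·1·64·0 = 0
  -3*Y*Z**2 ↦ -3·1·8·0 = 0
Sum: F(6, 8, 0) = (432) + (864) + (0) + (-384) + (0) + (-1536) + (0) + (0) = -624.
Reducing mod 11: -624 ≡ 3 (mod 11).
Since F(a, b, c) ≡ 3 ≠ 0 (mod 11), P does NOT lie on the curve.


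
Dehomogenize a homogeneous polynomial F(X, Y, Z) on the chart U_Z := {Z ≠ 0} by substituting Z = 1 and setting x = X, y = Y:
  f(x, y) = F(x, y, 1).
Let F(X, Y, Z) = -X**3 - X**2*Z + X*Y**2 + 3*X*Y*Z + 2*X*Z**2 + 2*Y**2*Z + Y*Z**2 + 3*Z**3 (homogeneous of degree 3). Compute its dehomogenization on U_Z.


f(x, y) = -x**3 - x**2 + x*y**2 + 3*x*y + 2*x + 2*y**2 + y + 3

On U_Z we set Z = 1. Each monomial c·X^i·Y^j·Z^k in F becomes c·x^i·y^j·1^k = c·x^i·y^j.
Substituting Z = 1: F(X, Y, 1) = -x**3 - x**2 + x*y**2 + 3*x*y + 2*x + 2*y**2 + y + 3.
Note: deg(f) ≤ deg(F) = 3; strict inequality happens when F is divisible by Z (lost terms).


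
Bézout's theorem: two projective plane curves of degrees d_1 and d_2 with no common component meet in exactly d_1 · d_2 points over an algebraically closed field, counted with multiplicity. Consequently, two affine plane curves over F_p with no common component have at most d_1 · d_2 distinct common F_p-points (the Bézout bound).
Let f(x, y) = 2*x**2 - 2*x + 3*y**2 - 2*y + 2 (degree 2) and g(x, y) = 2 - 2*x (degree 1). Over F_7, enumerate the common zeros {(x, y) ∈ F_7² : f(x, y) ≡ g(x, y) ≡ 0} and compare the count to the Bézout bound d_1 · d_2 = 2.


Common zeros: {(1, 4), (1, 6)}; count = 2; Bézout bound = 2.

deg(f) = 2, deg(g) = 1, so Bézout bound = 2.
Scan x ∈ F_7. For each x, list the y ∈ F_7 with f(x, y) ≡ 0 and those with g(x, y) ≡ 0 (mod 7); the common zeros in that column are the intersection.
  x = 0: f ≡ 0 at y ∈ {4, 6}; g ≡ 0 at y ∈ ∅; common: ∅.
  x = 1: f ≡ 0 at y ∈ {4, 6}; g ≡ 0 at y ∈ {0, 1, 2, 3, 4, 5, 6}; common: {4, 6}.
  x = 2: f ≡ 0 at y ∈ {1, 2}; g ≡ 0 at y ∈ ∅; common: ∅.
  x = 3: f ≡ 0 at y ∈ {0, 3}; g ≡ 0 at y ∈ ∅; common: ∅.
  x = 4: f ≡ 0 at y ∈ {5}; g ≡ 0 at y ∈ ∅; common: ∅.
  x = 5: f ≡ 0 at y ∈ {0, 3}; g ≡ 0 at y ∈ ∅; common: ∅.
  x = 6: f ≡ 0 at y ∈ {1, 2}; g ≡ 0 at y ∈ ∅; common: ∅.
Collecting: common zeros = {(1, 4), (1, 6)}, so the count is 2.
Comparison with the Bézout bound: 2 ≤ 2 = deg(f)·deg(g), as expected for curves with no common component (the bound is attained).


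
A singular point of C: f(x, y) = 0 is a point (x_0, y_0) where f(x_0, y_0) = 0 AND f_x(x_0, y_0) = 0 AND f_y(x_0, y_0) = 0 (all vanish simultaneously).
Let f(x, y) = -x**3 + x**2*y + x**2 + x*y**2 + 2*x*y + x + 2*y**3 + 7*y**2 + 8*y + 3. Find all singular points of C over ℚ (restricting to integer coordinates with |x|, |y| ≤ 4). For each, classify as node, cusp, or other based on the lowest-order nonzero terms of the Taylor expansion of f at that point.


Singular points: {(0, -1)}; classification: cusp.

Compute partial derivatives:
  f_x = -3*x**2 + 2*x*y + 2*x + y**2 + 2*y + 1.
  f_y = x**2 + 2*x*y + 2*x + 6*y**2 + 14*y + 8.
Scan x_0 ∈ {−4, ..., 4}. For each x_0, f_y(x_0, y) is a polynomial in y; find its integer roots y ∈ {−4, ..., 4}, then test f_x and f at those candidates.
  x = -4: f_y(-4, y) = 6*y**2 + 6*y + 16; no integer root y with |y| ≤ 4.
  x = -3: f_y(-3, y) = 6*y**2 + 8*y + 11; no integer root y with |y| ≤ 4.
  x = -2: f_y(-2, y) = 6*y**2 + 10*y + 8; no integer root y with |y| ≤ 4.
  x = -1: f_y(-1, y) = 6*y**2 + 12*y + 7; no integer root y with |y| ≤ 4.
  x = 0: f_y(0, y) = 6*y**2 + 14*y + 8; vanishes at y ∈ {-1}. (0, -1): f_x = 0, f = 0 — SINGULAR.
  x = 1: f_y(1, y) = 6*y**2 + 16*y + 11; no integer root y with |y| ≤ 4.
  x = 2: f_y(2, y) = 6*y**2 + 18*y + 16; no integer root y with |y| ≤ 4.
  x = 3: f_y(3, y) = 6*y**2 + 20*y + 23; no integer root y with |y| ≤ 4.
  x = 4: f_y(4, y) = 6*y**2 + 22*y + 32; no integer root y with |y| ≤ 4.
Only singular point on the grid: (0, -1).
Classify: substitute x = 0 + u, y = -1 + v and expand: f = -u**3 + u**2*v + u*v**2 + 2*v**3 + v**2.
No constant or linear terms (consistent with a singular point). Quadratic part: v**2. Cubic part: -u**3 + u**2*v + u*v**2 + 2*v**3.
The quadratic part v**2 is a perfect square, so there is a single (double) tangent line v = 0, i.e. y = -1. Restricting the cubic part to that line (v = 0) leaves -u**3 ≠ 0, so f is not divisible by v and the branch is v² ≈ u**3 to lowest order — this is a cusp.
Classification: cusp.


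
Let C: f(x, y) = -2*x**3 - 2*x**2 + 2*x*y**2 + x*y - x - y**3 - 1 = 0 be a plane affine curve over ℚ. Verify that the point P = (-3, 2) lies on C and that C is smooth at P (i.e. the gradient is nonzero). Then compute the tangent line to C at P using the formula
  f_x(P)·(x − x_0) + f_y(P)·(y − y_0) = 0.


Tangent line at P: -33*x - 39*y - 21 = 0.

Step 1: f(-3, 2) = 0, so P lies on C.
Step 2: partial derivatives
  f_x(x, y) = -6*x**2 - 4*x + 2*y**2 + y - 1, f_y(x, y) = 4*x*y + x - 3*y**2.
  f_x(P) = -33, f_y(P) = -39 (gradient nonzero, so P is smooth).
Step 3: tangent line at P: -33·(x − -3) + -39·(y − 2) = 0.
Expanding: -33*x - 39*y - 21 = 0.


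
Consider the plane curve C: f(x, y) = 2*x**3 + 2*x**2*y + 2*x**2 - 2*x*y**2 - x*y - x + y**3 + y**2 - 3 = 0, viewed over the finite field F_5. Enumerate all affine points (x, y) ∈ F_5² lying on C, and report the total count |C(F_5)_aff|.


Affine F_5-points: {(1, 0), (3, 4), (4, 1)}; count = 3.

For each of the 25 pairs (x, y) ∈ F_5², evaluate f(x, y) mod 5. Record the zeros.
  x = 0: [0↦2, 1↦4, 2↦4, 3↦3, 4↦2]  zeros at y ∈ ∅
  x = 1: [0↦0, 1↦1, 2↦1, 3↦1, 4↦2]  zeros at y ∈ {0}
  x = 2: [0↦4, 1↦3, 2↦2, 3↦2, 4↦4]  zeros at y ∈ ∅
  x = 3: [0↦1, 1↦2, 2↦4, 3↦3, 4↦0]  zeros at y ∈ {4}
  x = 4: [0↦3, 1↦0, 2↦4, 3↦1, 4↦2]  zeros at y ∈ {1}
Collecting zeros: affine points = {(1, 0), (3, 4), (4, 1)}.
Total count |C(F_5)_aff| = 3.


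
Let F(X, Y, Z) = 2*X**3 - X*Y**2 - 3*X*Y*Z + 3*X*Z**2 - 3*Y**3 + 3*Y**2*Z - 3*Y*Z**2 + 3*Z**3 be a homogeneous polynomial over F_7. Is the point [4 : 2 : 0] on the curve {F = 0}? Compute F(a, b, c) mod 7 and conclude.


F(4,2,0) ≡ 4 (mod 7); P is NOT on the curve.

Evaluate F(4, 2, 0) term-by-term (mod 7).
  2*X**3 ↦ 2·64·1·1 = 128
  -X*Y**2 ↦ -1·4·4·1 = -16
  -3*X*Y*Z ↦ -3·4·2·0 = 0
  3*X*Z**2 ↦ 3·4·1·0 = 0
  -3*Y**3 ↦ -3·1·8·1 = -24
  3*Y**2*Z ↦ 3·1·4·0 = 0
  -3*Y*Z**2 ↦ -3·1·2·0 = 0
  3*Z**3 ↦ 3·1·1·0 = 0
Sum: F(4, 2, 0) = (128) + (-16) + (0) + (0) + (-24) + (0) + (0) + (0) = 88.
Reducing mod 7: 88 ≡ 4 (mod 7).
Since F(a, b, c) ≡ 4 ≠ 0 (mod 7), P does NOT lie on the curve.


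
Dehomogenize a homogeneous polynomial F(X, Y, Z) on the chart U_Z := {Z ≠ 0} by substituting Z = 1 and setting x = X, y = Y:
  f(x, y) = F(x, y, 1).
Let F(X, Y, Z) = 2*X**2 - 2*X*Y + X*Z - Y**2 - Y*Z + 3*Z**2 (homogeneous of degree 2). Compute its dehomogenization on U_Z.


f(x, y) = 2*x**2 - 2*x*y + x - y**2 - y + 3

On U_Z we set Z = 1. Each monomial c·X^i·Y^j·Z^k in F becomes c·x^i·y^j·1^k = c·x^i·y^j.
Substituting Z = 1: F(X, Y, 1) = 2*x**2 - 2*x*y + x - y**2 - y + 3.
Note: deg(f) ≤ deg(F) = 2; strict inequality happens when F is divisible by Z (lost terms).


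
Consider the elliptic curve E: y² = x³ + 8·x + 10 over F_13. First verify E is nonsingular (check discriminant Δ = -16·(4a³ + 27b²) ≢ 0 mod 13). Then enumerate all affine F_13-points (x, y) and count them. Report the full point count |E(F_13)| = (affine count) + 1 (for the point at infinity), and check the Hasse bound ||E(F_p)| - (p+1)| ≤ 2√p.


Affine points = {(0, 6), (0, 7), (3, 3), (3, 10), (6, 1), (6, 12), (8, 1), (8, 12), (11, 5), (11, 8), (12, 1), (12, 12)}; affine count = 12; |E(F_13)| = 13.

Discriminant check: Δ ∝ 4a³ + 27b² = 4·8³ + 27·10² = 4·512 + 27·100 ≡ 3 (mod 13). Nonzero ⇒ E is nonsingular.
For each x ∈ F_13, compute rhs = x³ + 8·x + 10 mod 13, then count y ∈ F_13 with y² ≡ rhs.
  x = 0: rhs = 10, matching y values: 6, 7 (2 points).
  x = 1: rhs = 6, matching y values: none (0 points).
  x = 2: rhs = 8, matching y values: none (0 points).
  x = 3: rhs = 9, matching y values: 3, 10 (2 points).
  x = 4: rhs = 2, matching y values: none (0 points).
  x = 5: rhs = 6, matching y values: none (0 points).
  x = 6: rhs = 1, matching y values: 1, 12 (2 points).
  x = 7: rhs = 6, matching y values: none (0 points).
  x = 8: rhs = 1, matching y values: 1, 12 (2 points).
  x = 9: rhs = 5, matching y values: none (0 points).
  x = 10: rhs = 11, matching y values: none (0 points).
  x = 11: rhs = 12, matching y values: 5, 8 (2 points).
  x = 12: rhs = 1, matching y values: 1, 12 (2 points).
Total affine count: 12.
Full point count |E(F_13)| = 12 + 1 = 13.
Hasse bound: |13 − (13+1)| = |-1| = 1 ≤ 2√13 ≈ 7.2111 ✓.


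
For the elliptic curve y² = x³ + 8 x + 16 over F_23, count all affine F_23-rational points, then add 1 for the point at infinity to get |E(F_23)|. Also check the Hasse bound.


Affine points = {(0, 4), (0, 19), (1, 5), (1, 18), (6, 2), (6, 21), (7, 1), (7, 22), (9, 9), (9, 14), (11, 3), (11, 20), (12, 0), (16, 10), (16, 13), (18, 9), (18, 14), (19, 9), (19, 14)}; affine count = 19; |E(F_23)| = 20.

Discriminant check: Δ ∝ 4a³ + 27b² = 4·8³ + 27·16² = 4·512 + 27·256 ≡ 13 (mod 23). Nonzero ⇒ E is nonsingular.
For each x ∈ F_23, compute rhs = x³ + 8·x + 16 mod 23, then count y ∈ F_23 with y² ≡ rhs.
  x = 0: rhs = 16, matching y values: 4, 19 (2 points).
  x = 1: rhs = 2, matching y values: 5, 18 (2 points).
  x = 2: rhs = 17, matching y values: none (0 points).
  x = 3: rhs = 21, matching y values: none (0 points).
  x = 4: rhs = 20, matching y values: none (0 points).
  x = 5: rhs = 20, matching y values: none (0 points).
  x = 6: rhs = 4, matching y values: 2, 21 (2 points).
  x = 7: rhs = 1, matching y values: 1, 22 (2 points).
  x = 8: rhs = 17, matching y values: none (0 points).
  x = 9: rhs = 12, matching y values: 9, 14 (2 points).
  x = 10: rhs = 15, matching y values: none (0 points).
  x = 11: rhs = 9, matching y values: 3, 20 (2 points).
  x = 12: rhs = 0, matching y values: 0 (1 points).
  x = 13: rhs = 17, matching y values: none (0 points).
  x = 14: rhs = 20, matching y values: none (0 points).
  x = 15: rhs = 15, matching y values: none (0 points).
  x = 16: rhs = 8, matching y values: 10, 13 (2 points).
  x = 17: rhs = 5, matching y values: none (0 points).
  x = 18: rhs = 12, matching y values: 9, 14 (2 points).
  x = 19: rhs = 12, matching y values: 9, 14 (2 points).
  x = 20: rhs = 11, matching y values: none (0 points).
  x = 21: rhs = 15, matching y values: none (0 points).
  x = 22: rhs = 7, matching y values: none (0 points).
Total affine count: 19.
Full point count |E(F_23)| = 19 + 1 = 20.
Hasse bound: |20 − (23+1)| = |-4| = 4 ≤ 2√23 ≈ 9.5917 ✓.


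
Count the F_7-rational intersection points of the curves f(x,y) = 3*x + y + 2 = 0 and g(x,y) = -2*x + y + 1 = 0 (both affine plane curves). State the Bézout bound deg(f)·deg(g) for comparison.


Common zeros: {(4, 0)}; count = 1; Bézout bound = 1.

deg(f) = 1, deg(g) = 1, so Bézout bound = 1.
Scan x ∈ F_7. For each x, list the y ∈ F_7 with f(x, y) ≡ 0 and those with g(x, y) ≡ 0 (mod 7); the common zeros in that column are the intersection.
  x = 0: f ≡ 0 at y ∈ {5}; g ≡ 0 at y ∈ {6}; common: ∅.
  x = 1: f ≡ 0 at y ∈ {2}; g ≡ 0 at y ∈ {1}; common: ∅.
  x = 2: f ≡ 0 at y ∈ {6}; g ≡ 0 at y ∈ {3}; common: ∅.
  x = 3: f ≡ 0 at y ∈ {3}; g ≡ 0 at y ∈ {5}; common: ∅.
  x = 4: f ≡ 0 at y ∈ {0}; g ≡ 0 at y ∈ {0}; common: {0}.
  x = 5: f ≡ 0 at y ∈ {4}; g ≡ 0 at y ∈ {2}; common: ∅.
  x = 6: f ≡ 0 at y ∈ {1}; g ≡ 0 at y ∈ {4}; common: ∅.
Collecting: common zeros = {(4, 0)}, so the count is 1.
Comparison with the Bézout bound: 1 ≤ 1 = deg(f)·deg(g), as expected for curves with no common component (the bound is attained).


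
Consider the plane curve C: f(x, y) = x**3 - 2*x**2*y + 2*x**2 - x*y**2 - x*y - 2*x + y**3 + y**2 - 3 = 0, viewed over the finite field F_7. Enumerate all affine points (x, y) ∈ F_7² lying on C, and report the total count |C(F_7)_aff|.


Affine F_7-points: {(0, 4), (0, 5), (1, 2), (1, 6), (2, 2), (3, 1), (6, 0), (6, 2), (6, 3)}; count = 9.

For each of the 49 pairs (x, y) ∈ F_7², evaluate f(x, y) mod 7. Record the zeros.
  x = 0: [0↦4, 1↦6, 2↦2, 3↦5, 4↦0, 5↦0, 6↦4]  zeros at y ∈ {4, 5}
  x = 1: [0↦5, 1↦3, 2↦0, 3↦2, 4↦1, 5↦3, 6↦0]  zeros at y ∈ {2, 6}
  x = 2: [0↦2, 1↦6, 2↦0, 3↦4, 4↦3, 5↦3, 6↦3]  zeros at y ∈ {2}
  x = 3: [0↦1, 1↦0, 2↦1, 3↦3, 4↦5, 5↦6, 6↦5]  zeros at y ∈ {1}
  x = 4: [0↦1, 1↦5, 2↦2, 3↦5, 4↦6, 5↦4, 6↦5]  zeros at y ∈ ∅
  x = 5: [0↦1, 1↦6, 2↦2, 3↦2, 4↦5, 5↦3, 6↦2]  zeros at y ∈ ∅
  x = 6: [0↦0, 1↦2, 2↦0, 3↦0, 4↦1, 5↦2, 6↦2]  zeros at y ∈ {0, 2, 3}
Collecting zeros: affine points = {(0, 4), (0, 5), (1, 2), (1, 6), (2, 2), (3, 1), (6, 0), (6, 2), (6, 3)}.
Total count |C(F_7)_aff| = 9.


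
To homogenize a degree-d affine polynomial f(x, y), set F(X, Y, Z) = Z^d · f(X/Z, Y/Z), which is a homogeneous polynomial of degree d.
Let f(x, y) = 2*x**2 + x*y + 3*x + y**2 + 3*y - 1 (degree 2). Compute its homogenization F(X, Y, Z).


F(X, Y, Z) = 2*X**2 + X*Y + 3*X*Z + Y**2 + 3*Y*Z - Z**2

deg(f) = 2.
Substitute x = X/Z, y = Y/Z into f, then multiply by Z^2.
  monomial 2·x^2·y^0 ↦ 2·X^2·Y^0·Z^0.
  monomial 1·x^1·y^1 ↦ 1·X^1·Y^1·Z^0.
  monomial 3·x^1·y^0 ↦ 3·X^1·Y^0·Z^1.
  monomial 1·x^0·y^2 ↦ 1·X^0·Y^2·Z^0.
  monomial 3·x^0·y^1 ↦ 3·X^0·Y^1·Z^1.
  monomial -1·x^0·y^0 ↦ -1·X^0·Y^0·Z^2.
Collecting: F(X, Y, Z) = 2*X**2 + X*Y + 3*X*Z + Y**2 + 3*Y*Z - Z**2.


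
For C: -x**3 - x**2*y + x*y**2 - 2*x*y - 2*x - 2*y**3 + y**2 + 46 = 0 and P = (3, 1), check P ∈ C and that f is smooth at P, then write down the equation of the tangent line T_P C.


Tangent line at P: -36*x - 13*y + 121 = 0.

Step 1: f(3, 1) = 0, so P lies on C.
Step 2: partial derivatives
  f_x(x, y) = -3*x**2 - 2*x*y + y**2 - 2*y - 2, f_y(x, y) = -x**2 + 2*x*y - 2*x - 6*y**2 + 2*y.
  f_x(P) = -36, f_y(P) = -13 (gradient nonzero, so P is smooth).
Step 3: tangent line at P: -36·(x − 3) + -13·(y − 1) = 0.
Expanding: -36*x - 13*y + 121 = 0.


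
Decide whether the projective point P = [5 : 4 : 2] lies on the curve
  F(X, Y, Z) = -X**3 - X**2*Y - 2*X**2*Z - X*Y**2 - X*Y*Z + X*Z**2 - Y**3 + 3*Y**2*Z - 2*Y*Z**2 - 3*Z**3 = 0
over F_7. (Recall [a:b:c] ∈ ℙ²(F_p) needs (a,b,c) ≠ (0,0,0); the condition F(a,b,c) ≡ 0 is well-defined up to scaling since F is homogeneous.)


F(5,4,2) ≡ 6 (mod 7); P is NOT on the curve.

Evaluate F(5, 4, 2) term-by-term (mod 7).
  -X**3 ↦ -1·125·1·1 = -125
  -X**2*Y ↦ -1·25·4·1 = -100
  -2*X**2*Z ↦ -2·25·1·2 = -100
  -X*Y**2 ↦ -1·5·16·1 = -80
  -X*Y*Z ↦ -1·5·4·2 = -40
  X*Z**2 ↦ 1·5·1·4 = 20
  -Y**3 ↦ -1·1·64·1 = -64
  3*Y**2*Z ↦ 3·1·16·2 = 96
  -2*Y*Z**2 ↦ -2·1·4·4 = -32
  -3*Z**3 ↦ -3·1·1·8 = -24
Sum: F(5, 4, 2) = (-125) + (-100) + (-100) + (-80) + (-40) + (20) + (-64) + (96) + (-32) + (-24) = -449.
Reducing mod 7: -449 ≡ 6 (mod 7).
Since F(a, b, c) ≡ 6 ≠ 0 (mod 7), P does NOT lie on the curve.


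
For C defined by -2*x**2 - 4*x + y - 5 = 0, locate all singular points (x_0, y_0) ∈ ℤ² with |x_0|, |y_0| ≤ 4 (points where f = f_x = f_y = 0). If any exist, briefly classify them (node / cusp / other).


No singular points in the scanned grid; C is smooth there.

Compute partial derivatives:
  f_x = -4*x - 4.
  f_y = 1.
f_y = 1 is a nonzero constant, so f_y never vanishes: no point (x, y) can satisfy f = f_x = f_y = 0. In particular no (x, y) ∈ {−4, ..., 4}² is singular; the curve is smooth.


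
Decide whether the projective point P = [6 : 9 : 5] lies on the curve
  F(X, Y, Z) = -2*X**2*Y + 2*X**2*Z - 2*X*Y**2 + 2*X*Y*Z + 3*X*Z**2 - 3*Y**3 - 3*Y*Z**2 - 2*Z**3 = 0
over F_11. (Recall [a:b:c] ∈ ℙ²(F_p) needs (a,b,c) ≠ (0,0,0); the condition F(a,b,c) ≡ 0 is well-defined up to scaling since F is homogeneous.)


F(6,9,5) ≡ 6 (mod 11); P is NOT on the curve.

Evaluate F(6, 9, 5) term-by-term (mod 11).
  -2*X**2*Y ↦ -2·36·9·1 = -648
  2*X**2*Z ↦ 2·36·1·5 = 360
  -2*X*Y**2 ↦ -2·6·81·1 = -972
  2*X*Y*Z ↦ 2·6·9·5 = 540
  3*X*Z**2 ↦ 3·6·1·25 = 450
  -3*Y**3 ↦ -3·1·729·1 = -2187
  -3*Y*Z**2 ↦ -3·1·9·25 = -675
  -2*Z**3 ↦ -2·1·1·125 = -250
Sum: F(6, 9, 5) = (-648) + (360) + (-972) + (540) + (450) + (-2187) + (-675) + (-250) = -3382.
Reducing mod 11: -3382 ≡ 6 (mod 11).
Since F(a, b, c) ≡ 6 ≠ 0 (mod 11), P does NOT lie on the curve.


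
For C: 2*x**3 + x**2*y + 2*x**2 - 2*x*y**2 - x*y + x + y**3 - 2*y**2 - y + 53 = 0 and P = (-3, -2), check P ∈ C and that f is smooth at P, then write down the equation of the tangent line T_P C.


Tangent line at P: 49*x + 7*y + 161 = 0.

Step 1: f(-3, -2) = 0, so P lies on C.
Step 2: partial derivatives
  f_x(x, y) = 6*x**2 + 2*x*y + 4*x - 2*y**2 - y + 1, f_y(x, y) = x**2 - 4*x*y - x + 3*y**2 - 4*y - 1.
  f_x(P) = 49, f_y(P) = 7 (gradient nonzero, so P is smooth).
Step 3: tangent line at P: 49·(x − -3) + 7·(y − -2) = 0.
Expanding: 49*x + 7*y + 161 = 0.


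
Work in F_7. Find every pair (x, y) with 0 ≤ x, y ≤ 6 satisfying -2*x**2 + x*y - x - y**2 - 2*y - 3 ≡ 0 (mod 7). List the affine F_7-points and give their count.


Affine F_7-points: {(2, 1), (2, 6), (4, 3), (4, 6), (5, 1), (5, 2), (6, 2)}; count = 7.

For each of the 49 pairs (x, y) ∈ F_7², evaluate f(x, y) mod 7. Record the zeros.
  x = 0: [0↦4, 1↦1, 2↦3, 3↦3, 4↦1, 5↦4, 6↦5]  zeros at y ∈ ∅
  x = 1: [0↦1, 1↦6, 2↦2, 3↦3, 4↦2, 5↦6, 6↦1]  zeros at y ∈ ∅
  x = 2: [0↦1, 1↦0, 2↦4, 3↦6, 4↦6, 5↦4, 6↦0]  zeros at y ∈ {1, 6}
  x = 3: [0↦4, 1↦4, 2↦2, 3↦5, 4↦6, 5↦5, 6↦2]  zeros at y ∈ ∅
  x = 4: [0↦3, 1↦4, 2↦3, 3↦0, 4↦2, 5↦2, 6↦0]  zeros at y ∈ {3, 6}
  x = 5: [0↦5, 1↦0, 2↦0, 3↦5, 4↦1, 5↦2, 6↦1]  zeros at y ∈ {1, 2}
  x = 6: [0↦3, 1↦6, 2↦0, 3↦6, 4↦3, 5↦5, 6↦5]  zeros at y ∈ {2}
Collecting zeros: affine points = {(2, 1), (2, 6), (4, 3), (4, 6), (5, 1), (5, 2), (6, 2)}.
Total count |C(F_7)_aff| = 7.


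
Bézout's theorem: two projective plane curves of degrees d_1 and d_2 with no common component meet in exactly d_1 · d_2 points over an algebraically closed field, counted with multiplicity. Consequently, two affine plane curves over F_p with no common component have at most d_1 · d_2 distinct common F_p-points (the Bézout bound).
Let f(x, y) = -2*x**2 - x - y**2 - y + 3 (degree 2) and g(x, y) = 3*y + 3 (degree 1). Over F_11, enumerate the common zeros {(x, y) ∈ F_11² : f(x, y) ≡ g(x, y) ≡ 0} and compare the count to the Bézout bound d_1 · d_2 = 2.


Common zeros: {(1, 10), (4, 10)}; count = 2; Bézout bound = 2.

deg(f) = 2, deg(g) = 1, so Bézout bound = 2.
Scan x ∈ F_11. For each x, list the y ∈ F_11 with f(x, y) ≡ 0 and those with g(x, y) ≡ 0 (mod 11); the common zeros in that column are the intersection.
  x = 0: f ≡ 0 at y ∈ ∅; g ≡ 0 at y ∈ {10}; common: ∅.
  x = 1: f ≡ 0 at y ∈ {0, 10}; g ≡ 0 at y ∈ {10}; common: {10}.
  x = 2: f ≡ 0 at y ∈ ∅; g ≡ 0 at y ∈ {10}; common: ∅.
  x = 3: f ≡ 0 at y ∈ ∅; g ≡ 0 at y ∈ {10}; common: ∅.
  x = 4: f ≡ 0 at y ∈ {0, 10}; g ≡ 0 at y ∈ {10}; common: {10}.
  x = 5: f ≡ 0 at y ∈ ∅; g ≡ 0 at y ∈ {10}; common: ∅.
  x = 6: f ≡ 0 at y ∈ {1, 9}; g ≡ 0 at y ∈ {10}; common: ∅.
  x = 7: f ≡ 0 at y ∈ {5}; g ≡ 0 at y ∈ {10}; common: ∅.
  x = 8: f ≡ 0 at y ∈ ∅; g ≡ 0 at y ∈ {10}; common: ∅.
  x = 9: f ≡ 0 at y ∈ {5}; g ≡ 0 at y ∈ {10}; common: ∅.
  x = 10: f ≡ 0 at y ∈ {1, 9}; g ≡ 0 at y ∈ {10}; common: ∅.
Collecting: common zeros = {(1, 10), (4, 10)}, so the count is 2.
Comparison with the Bézout bound: 2 ≤ 2 = deg(f)·deg(g), as expected for curves with no common component (the bound is attained).


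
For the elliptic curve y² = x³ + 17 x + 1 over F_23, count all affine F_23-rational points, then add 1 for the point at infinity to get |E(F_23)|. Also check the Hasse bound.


Affine points = {(0, 1), (0, 22), (4, 8), (4, 15), (5, 2), (5, 21), (7, 7), (7, 16), (9, 3), (9, 20), (11, 1), (11, 22), (12, 1), (12, 22), (13, 2), (13, 21), (14, 4), (14, 19), (22, 11), (22, 12)}; affine count = 20; |E(F_23)| = 21.

Discriminant check: Δ ∝ 4a³ + 27b² = 4·17³ + 27·1² = 4·4913 + 27·1 ≡ 14 (mod 23). Nonzero ⇒ E is nonsingular.
For each x ∈ F_23, compute rhs = x³ + 17·x + 1 mod 23, then count y ∈ F_23 with y² ≡ rhs.
  x = 0: rhs = 1, matching y values: 1, 22 (2 points).
  x = 1: rhs = 19, matching y values: none (0 points).
  x = 2: rhs = 20, matching y values: none (0 points).
  x = 3: rhs = 10, matching y values: none (0 points).
  x = 4: rhs = 18, matching y values: 8, 15 (2 points).
  x = 5: rhs = 4, matching y values: 2, 21 (2 points).
  x = 6: rhs = 20, matching y values: none (0 points).
  x = 7: rhs = 3, matching y values: 7, 16 (2 points).
  x = 8: rhs = 5, matching y values: none (0 points).
  x = 9: rhs = 9, matching y values: 3, 20 (2 points).
  x = 10: rhs = 21, matching y values: none (0 points).
  x = 11: rhs = 1, matching y values: 1, 22 (2 points).
  x = 12: rhs = 1, matching y values: 1, 22 (2 points).
  x = 13: rhs = 4, matching y values: 2, 21 (2 points).
  x = 14: rhs = 16, matching y values: 4, 19 (2 points).
  x = 15: rhs = 20, matching y values: none (0 points).
  x = 16: rhs = 22, matching y values: none (0 points).
  x = 17: rhs = 5, matching y values: none (0 points).
  x = 18: rhs = 21, matching y values: none (0 points).
  x = 19: rhs = 7, matching y values: none (0 points).
  x = 20: rhs = 15, matching y values: none (0 points).
  x = 21: rhs = 5, matching y values: none (0 points).
  x = 22: rhs = 6, matching y values: 11, 12 (2 points).
Total affine count: 20.
Full point count |E(F_23)| = 20 + 1 = 21.
Hasse bound: |21 − (23+1)| = |-3| = 3 ≤ 2√23 ≈ 9.5917 ✓.


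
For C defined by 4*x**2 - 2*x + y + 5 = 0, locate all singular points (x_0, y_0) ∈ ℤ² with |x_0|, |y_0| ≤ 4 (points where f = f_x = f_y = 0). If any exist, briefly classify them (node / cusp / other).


No singular points in the scanned grid; C is smooth there.

Compute partial derivatives:
  f_x = 8*x - 2.
  f_y = 1.
f_y = 1 is a nonzero constant, so f_y never vanishes: no point (x, y) can satisfy f = f_x = f_y = 0. In particular no (x, y) ∈ {−4, ..., 4}² is singular; the curve is smooth.


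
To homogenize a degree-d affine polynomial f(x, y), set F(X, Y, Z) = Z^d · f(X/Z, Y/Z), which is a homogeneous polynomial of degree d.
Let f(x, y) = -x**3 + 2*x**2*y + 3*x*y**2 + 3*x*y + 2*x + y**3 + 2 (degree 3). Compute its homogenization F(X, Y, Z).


F(X, Y, Z) = -X**3 + 2*X**2*Y + 3*X*Y**2 + 3*X*Y*Z + 2*X*Z**2 + Y**3 + 2*Z**3

deg(f) = 3.
Substitute x = X/Z, y = Y/Z into f, then multiply by Z^3.
  monomial -1·x^3·y^0 ↦ -1·X^3·Y^0·Z^0.
  monomial 2·x^2·y^1 ↦ 2·X^2·Y^1·Z^0.
  monomial 3·x^1·y^2 ↦ 3·X^1·Y^2·Z^0.
  monomial 3·x^1·y^1 ↦ 3·X^1·Y^1·Z^1.
  monomial 2·x^1·y^0 ↦ 2·X^1·Y^0·Z^2.
  monomial 1·x^0·y^3 ↦ 1·X^0·Y^3·Z^0.
  monomial 2·x^0·y^0 ↦ 2·X^0·Y^0·Z^3.
Collecting: F(X, Y, Z) = -X**3 + 2*X**2*Y + 3*X*Y**2 + 3*X*Y*Z + 2*X*Z**2 + Y**3 + 2*Z**3.


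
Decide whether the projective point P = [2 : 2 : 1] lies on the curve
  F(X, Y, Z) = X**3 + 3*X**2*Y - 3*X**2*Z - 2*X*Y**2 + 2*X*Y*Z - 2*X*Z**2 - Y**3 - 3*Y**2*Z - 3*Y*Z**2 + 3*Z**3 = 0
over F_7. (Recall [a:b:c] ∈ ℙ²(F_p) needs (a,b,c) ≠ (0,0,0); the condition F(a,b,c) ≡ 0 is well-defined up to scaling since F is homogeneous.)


F(2,2,1) ≡ 6 (mod 7); P is NOT on the curve.

Evaluate F(2, 2, 1) term-by-term (mod 7).
  X**3 ↦ 1·8·1·1 = 8
  3*X**2*Y ↦ 3·4·2·1 = 24
  -3*X**2*Z ↦ -3·4·1·1 = -12
  -2*X*Y**2 ↦ -2·2·4·1 = -16
  2*X*Y*Z ↦ 2·2·2·1 = 8
  -2*X*Z**2 ↦ -2·2·1·1 = -4
  -Y**3 ↦ -1·1·8·1 = -8
  -3*Y**2*Z ↦ -3·1·4·1 = -12
  -3*Y*Z**2 ↦ -3·1·2·1 = -6
  3*Z**3 ↦ 3·1·1·1 = 3
Sum: F(2, 2, 1) = (8) + (24) + (-12) + (-16) + (8) + (-4) + (-8) + (-12) + (-6) + (3) = -15.
Reducing mod 7: -15 ≡ 6 (mod 7).
Since F(a, b, c) ≡ 6 ≠ 0 (mod 7), P does NOT lie on the curve.


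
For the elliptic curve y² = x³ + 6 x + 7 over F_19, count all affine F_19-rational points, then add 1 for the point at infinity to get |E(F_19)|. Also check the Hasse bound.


Affine points = {(0, 8), (0, 11), (4, 0), (8, 4), (8, 15), (9, 7), (9, 12), (11, 6), (11, 13), (14, 2), (14, 17), (16, 0), (17, 5), (17, 14), (18, 0)}; affine count = 15; |E(F_19)| = 16.

Discriminant check: Δ ∝ 4a³ + 27b² = 4·6³ + 27·7² = 4·216 + 27·49 ≡ 2 (mod 19). Nonzero ⇒ E is nonsingular.
For each x ∈ F_19, compute rhs = x³ + 6·x + 7 mod 19, then count y ∈ F_19 with y² ≡ rhs.
  x = 0: rhs = 7, matching y values: 8, 11 (2 points).
  x = 1: rhs = 14, matching y values: none (0 points).
  x = 2: rhs = 8, matching y values: none (0 points).
  x = 3: rhs = 14, matching y values: none (0 points).
  x = 4: rhs = 0, matching y values: 0 (1 points).
  x = 5: rhs = 10, matching y values: none (0 points).
  x = 6: rhs = 12, matching y values: none (0 points).
  x = 7: rhs = 12, matching y values: none (0 points).
  x = 8: rhs = 16, matching y values: 4, 15 (2 points).
  x = 9: rhs = 11, matching y values: 7, 12 (2 points).
  x = 10: rhs = 3, matching y values: none (0 points).
  x = 11: rhs = 17, matching y values: 6, 13 (2 points).
  x = 12: rhs = 2, matching y values: none (0 points).
  x = 13: rhs = 2, matching y values: none (0 points).
  x = 14: rhs = 4, matching y values: 2, 17 (2 points).
  x = 15: rhs = 14, matching y values: none (0 points).
  x = 16: rhs = 0, matching y values: 0 (1 points).
  x = 17: rhs = 6, matching y values: 5, 14 (2 points).
  x = 18: rhs = 0, matching y values: 0 (1 points).
Total affine count: 15.
Full point count |E(F_19)| = 15 + 1 = 16.
Hasse bound: |16 − (19+1)| = |-4| = 4 ≤ 2√19 ≈ 8.7178 ✓.


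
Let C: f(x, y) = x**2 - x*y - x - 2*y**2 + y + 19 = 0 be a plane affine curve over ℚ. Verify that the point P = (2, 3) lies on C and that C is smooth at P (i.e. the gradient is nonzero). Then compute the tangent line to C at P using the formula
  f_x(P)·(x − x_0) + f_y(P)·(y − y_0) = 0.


Tangent line at P: 39 - 13*y = 0.

Step 1: f(2, 3) = 0, so P lies on C.
Step 2: partial derivatives
  f_x(x, y) = 2*x - y - 1, f_y(x, y) = -x - 4*y + 1.
  f_x(P) = 0, f_y(P) = -13 (gradient nonzero, so P is smooth).
Step 3: tangent line at P: 0·(x − 2) + -13·(y − 3) = 0.
Expanding: 39 - 13*y = 0.


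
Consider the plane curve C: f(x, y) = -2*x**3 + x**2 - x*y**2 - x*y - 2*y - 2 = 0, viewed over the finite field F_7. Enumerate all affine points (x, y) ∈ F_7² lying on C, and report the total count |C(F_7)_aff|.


Affine F_7-points: {(0, 6), (1, 1), (1, 3), (2, 0), (2, 5), (3, 5), (4, 3), (4, 6), (6, 3), (6, 5)}; count = 10.

For each of the 49 pairs (x, y) ∈ F_7², evaluate f(x, y) mod 7. Record the zeros.
  x = 0: [0↦5, 1↦3, 2↦1, 3↦6, 4↦4, 5↦2, 6↦0]  zeros at y ∈ {6}
  x = 1: [0↦4, 1↦0, 2↦1, 3↦0, 4↦4, 5↦6, 6↦6]  zeros at y ∈ {1, 3}
  x = 2: [0↦0, 1↦1, 2↦5, 3↦5, 4↦1, 5↦0, 6↦2]  zeros at y ∈ {0, 5}
  x = 3: [0↦2, 1↦1, 2↦1, 3↦2, 4↦4, 5↦0, 6↦4]  zeros at y ∈ {5}
  x = 4: [0↦5, 1↦2, 2↦5, 3↦0, 4↦1, 5↦1, 6↦0]  zeros at y ∈ {3, 6}
  x = 5: [0↦4, 1↦6, 2↦5, 3↦1, 4↦1, 5↦5, 6↦6]  zeros at y ∈ ∅
  x = 6: [0↦1, 1↦1, 2↦3, 3↦0, 4↦6, 5↦0, 6↦3]  zeros at y ∈ {3, 5}
Collecting zeros: affine points = {(0, 6), (1, 1), (1, 3), (2, 0), (2, 5), (3, 5), (4, 3), (4, 6), (6, 3), (6, 5)}.
Total count |C(F_7)_aff| = 10.


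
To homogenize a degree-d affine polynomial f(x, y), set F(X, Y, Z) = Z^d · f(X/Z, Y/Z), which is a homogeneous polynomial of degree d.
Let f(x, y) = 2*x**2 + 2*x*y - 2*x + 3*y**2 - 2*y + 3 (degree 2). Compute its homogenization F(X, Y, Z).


F(X, Y, Z) = 2*X**2 + 2*X*Y - 2*X*Z + 3*Y**2 - 2*Y*Z + 3*Z**2

deg(f) = 2.
Substitute x = X/Z, y = Y/Z into f, then multiply by Z^2.
  monomial 2·x^2·y^0 ↦ 2·X^2·Y^0·Z^0.
  monomial 2·x^1·y^1 ↦ 2·X^1·Y^1·Z^0.
  monomial -2·x^1·y^0 ↦ -2·X^1·Y^0·Z^1.
  monomial 3·x^0·y^2 ↦ 3·X^0·Y^2·Z^0.
  monomial -2·x^0·y^1 ↦ -2·X^0·Y^1·Z^1.
  monomial 3·x^0·y^0 ↦ 3·X^0·Y^0·Z^2.
Collecting: F(X, Y, Z) = 2*X**2 + 2*X*Y - 2*X*Z + 3*Y**2 - 2*Y*Z + 3*Z**2.
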